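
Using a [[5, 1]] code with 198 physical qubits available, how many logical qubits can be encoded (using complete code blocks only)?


Each code block uses 5 physical qubits for 1 logical qubit(s).
Number of complete blocks = floor(198 / 5) = 39
Logical qubits = 39 * 1
= 39

39


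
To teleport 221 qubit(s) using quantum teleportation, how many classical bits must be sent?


Quantum teleportation requires 2 classical bits per qubit teleported.
221 qubit(s) -> 2 * 221 = 442 classical bits

442


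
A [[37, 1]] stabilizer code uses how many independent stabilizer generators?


For an [[n,k]] stabilizer code:
Number of stabilizer generators = n - k
= 37 - 1
= 36

36


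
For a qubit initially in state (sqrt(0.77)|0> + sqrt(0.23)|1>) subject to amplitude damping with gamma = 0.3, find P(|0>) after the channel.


For amplitude damping with parameter gamma on state sqrt(a)|0> + sqrt(b)|1>:
alpha^2 = 0.77, beta^2 = 0.23
P(|0>) = alpha^2 + gamma * beta^2
= 0.77 + 0.3 * 0.23
= 0.77 + 0.0690
= 0.8390

0.8390


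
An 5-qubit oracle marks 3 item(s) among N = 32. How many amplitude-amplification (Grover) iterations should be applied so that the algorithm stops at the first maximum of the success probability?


After j Grover iterations the success probability is P(j) = sin^2((2j+1)*theta), where sin(theta) = sqrt(k/N).
N = 2^5 = 32, k = 3
sin(theta) = sqrt(k/N) = 0.3061862178
theta = arcsin(sqrt(k/N)) = 0.3111842443 rad
P(j) reaches its first maximum when (2j+1)*theta is as close as possible to pi/2, i.e. j = round(pi/(4*theta) - 1/2).
pi/(4*theta) - 1/2 = 2.0239
(For comparison, the common estimate pi/4 * sqrt(N/k) = 2.5651; the exact maximiser is used here.)
Optimal iterations = 2

2


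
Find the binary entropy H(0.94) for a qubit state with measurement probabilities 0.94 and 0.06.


S = -p*log2(p) - (1-p)*log2(1-p)
p = 0.9400, 1-p = 0.0600
= -0.9400 * log2(0.9400) - 0.0600 * log2(0.0600)
= -(-0.0839) - (-0.2435)
= 0.3274

0.3274


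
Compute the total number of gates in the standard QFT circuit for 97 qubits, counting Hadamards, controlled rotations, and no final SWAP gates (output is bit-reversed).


Hadamard gates: 97
Controlled rotations: n*(n-1)/2 = 97*96/2 = 4656
SWAP gates: 0 (omitted)
Total = 97 + 4656
= 4753

4753


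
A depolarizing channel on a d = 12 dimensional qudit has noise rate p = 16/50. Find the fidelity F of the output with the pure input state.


F = (1-p) + p/d
= (1 - 0.3200) + 0.3200/12
= 0.6800 + 0.0267
= 0.7067

0.7067


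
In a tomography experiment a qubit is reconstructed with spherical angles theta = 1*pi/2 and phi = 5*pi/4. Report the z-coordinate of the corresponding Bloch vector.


theta = 1.5708, phi = 3.9270
r_z = cos(theta) = 0.0000

0.0000


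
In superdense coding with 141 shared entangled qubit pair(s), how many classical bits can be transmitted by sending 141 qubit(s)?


Superdense coding allows 2 classical bits per shared entangled pair.
141 pair(s) -> 2 * 141 = 282 classical bits

282


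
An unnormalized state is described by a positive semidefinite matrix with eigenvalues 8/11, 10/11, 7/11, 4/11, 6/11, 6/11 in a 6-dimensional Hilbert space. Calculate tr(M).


tr(M) = sum of eigenvalues
= 8/11 + 10/11 + 7/11 + 4/11 + 6/11 + 6/11
= 41/11
= 3.7273

3.7273


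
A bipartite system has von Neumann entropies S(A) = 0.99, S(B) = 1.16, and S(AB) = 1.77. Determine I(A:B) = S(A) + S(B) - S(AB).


I(A:B) = S(A) + S(B) - S(AB)
= 0.99 + 1.16 - 1.77
= 0.3800

0.3800


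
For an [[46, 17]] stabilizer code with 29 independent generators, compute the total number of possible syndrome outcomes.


Each stabilizer generator gives a binary (+1 or -1) measurement outcome.
With 29 independent generators:
Total syndromes = 2^29
= 536870912

536870912


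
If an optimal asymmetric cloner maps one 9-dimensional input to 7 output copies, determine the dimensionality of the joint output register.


Output space = H^(tensor 7) where dim(H) = 9
dim = 9^7
= 81 (after 2 factors)
= 729 (after 3 factors)
= 6561 (after 4 factors)
= 59049 (after 5 factors)
= 531441 (after 6 factors)
= 4782969 (after 7 factors)
= 4782969

4782969


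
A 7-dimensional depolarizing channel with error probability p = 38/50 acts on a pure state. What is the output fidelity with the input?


F = (1-p) + p/d
= (1 - 0.7600) + 0.7600/7
= 0.2400 + 0.1086
= 0.3486

0.3486


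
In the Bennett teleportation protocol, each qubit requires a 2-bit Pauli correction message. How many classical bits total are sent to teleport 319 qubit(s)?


Quantum teleportation requires 2 classical bits per qubit teleported.
319 qubit(s) -> 2 * 319 = 638 classical bits

638


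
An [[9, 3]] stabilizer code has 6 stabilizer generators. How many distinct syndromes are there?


Each stabilizer generator gives a binary (+1 or -1) measurement outcome.
With 6 independent generators:
Total syndromes = 2^6
= 64

64


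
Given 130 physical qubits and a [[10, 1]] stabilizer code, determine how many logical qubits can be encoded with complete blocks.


Each code block uses 10 physical qubits for 1 logical qubit(s).
Number of complete blocks = floor(130 / 10) = 13
Logical qubits = 13 * 1
= 13

13


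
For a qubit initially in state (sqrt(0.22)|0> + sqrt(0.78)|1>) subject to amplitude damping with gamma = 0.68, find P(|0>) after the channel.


For amplitude damping with parameter gamma on state sqrt(a)|0> + sqrt(b)|1>:
alpha^2 = 0.22, beta^2 = 0.78
P(|0>) = alpha^2 + gamma * beta^2
= 0.22 + 0.68 * 0.78
= 0.22 + 0.5304
= 0.7504

0.7504


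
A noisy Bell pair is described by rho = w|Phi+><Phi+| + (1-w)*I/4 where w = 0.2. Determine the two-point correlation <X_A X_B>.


|Phi+> = (|00> + |11>)/sqrt(2)
For the pure Bell state, <X_A X_B> = +1 (Bell-state Pauli correlator).
The maximally-mixed part I/4 has tr(I/4 * P tensor P) = 0 for any traceless Pauli P.
So <X_A X_B>_rho = w * (+1) + (1 - w) * 0
= 0.2 * (+1)
= 0.2000

0.2000


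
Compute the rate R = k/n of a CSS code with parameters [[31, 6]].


Code rate R = k/n
= 6/31
= 0.1935

0.1935


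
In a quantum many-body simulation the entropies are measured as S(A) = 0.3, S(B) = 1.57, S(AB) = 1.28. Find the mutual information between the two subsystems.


I(A:B) = S(A) + S(B) - S(AB)
= 0.3 + 1.57 - 1.28
= 0.5900

0.5900


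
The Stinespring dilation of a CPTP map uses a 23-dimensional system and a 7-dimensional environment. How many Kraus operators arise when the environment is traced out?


Tracing out the environment in an orthonormal basis {|i>_E} gives Kraus operators K_i = <i|_E U |0>_E.
Number of Kraus operators = dim(H_env) = d_env
= 7

7


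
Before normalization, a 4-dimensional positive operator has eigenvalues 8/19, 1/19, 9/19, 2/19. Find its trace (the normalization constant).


tr(M) = sum of eigenvalues
= 8/19 + 1/19 + 9/19 + 2/19
= 20/19
= 1.0526

1.0526


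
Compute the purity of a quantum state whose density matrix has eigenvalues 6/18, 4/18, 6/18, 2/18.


tr(rho^2) = sum of eigenvalues squared
= (6/18)^2 + (4/18)^2 + (6/18)^2 + (2/18)^2
= (36 + 16 + 36 + 4) / 324
= 92/324
= 0.2840

0.2840


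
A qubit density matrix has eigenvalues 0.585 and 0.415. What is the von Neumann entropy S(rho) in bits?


S = -p*log2(p) - (1-p)*log2(1-p)
p = 0.5850, 1-p = 0.4150
= -0.5850 * log2(0.5850) - 0.4150 * log2(0.4150)
= -(-0.4525) - (-0.5266)
= 0.9791

0.9791


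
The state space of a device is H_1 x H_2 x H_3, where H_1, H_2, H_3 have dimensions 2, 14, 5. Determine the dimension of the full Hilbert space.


dim(H_1 x H_2 x H_3) = 2 * 14 * 5
= 28 * 5
= 140

140


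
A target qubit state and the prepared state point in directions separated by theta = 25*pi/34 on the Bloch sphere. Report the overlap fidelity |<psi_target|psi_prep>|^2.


For states separated by angle theta on Bloch sphere:
F = cos^2(theta/2)
theta = 25*pi/34 = 2.3100
theta/2 = 1.1550
cos(theta/2) = 0.4039
F = 0.1632

0.1632


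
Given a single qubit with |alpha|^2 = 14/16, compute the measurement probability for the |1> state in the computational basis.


|alpha|^2 = 14/16 = 0.8750
|beta|^2 = 1 - 14/16 = 2/16 = 0.1250
P(|1>) = |beta|^2 = 0.1250

0.1250


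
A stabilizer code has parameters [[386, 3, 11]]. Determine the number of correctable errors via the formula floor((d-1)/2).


Code parameters: [[386, 3, 11]], distance d = 11.
Number of correctable errors = floor((d-1)/2)
= floor((11 - 1)/2)
= floor(10/2)
= 5

5


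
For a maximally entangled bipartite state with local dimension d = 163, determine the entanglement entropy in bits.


For a maximally entangled state in d x d:
S = log2(d) = log2(163)
= 7.3487

7.3487


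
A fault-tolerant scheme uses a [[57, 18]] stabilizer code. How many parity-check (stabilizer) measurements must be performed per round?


For an [[n,k]] stabilizer code:
Number of stabilizer generators = n - k
= 57 - 18
= 39

39


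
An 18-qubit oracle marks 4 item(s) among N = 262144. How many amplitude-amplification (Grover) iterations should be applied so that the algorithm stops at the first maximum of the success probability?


After j Grover iterations the success probability is P(j) = sin^2((2j+1)*theta), where sin(theta) = sqrt(k/N).
N = 2^18 = 262144, k = 4
sin(theta) = sqrt(k/N) = 0.00390625
theta = arcsin(sqrt(k/N)) = 0.003906259934 rad
P(j) reaches its first maximum when (2j+1)*theta is as close as possible to pi/2, i.e. j = round(pi/(4*theta) - 1/2).
pi/(4*theta) - 1/2 = 200.5614
(For comparison, the common estimate pi/4 * sqrt(N/k) = 201.0619; the exact maximiser is used here.)
Optimal iterations = 201

201


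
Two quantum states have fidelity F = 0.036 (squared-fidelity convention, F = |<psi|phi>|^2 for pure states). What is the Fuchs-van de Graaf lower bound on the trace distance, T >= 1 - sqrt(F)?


Fuchs-van de Graaf (squared-fidelity convention): 1 - sqrt(F) <= T <= sqrt(1 - F).
Lower bound: T >= 1 - sqrt(F)
sqrt(F) = sqrt(0.036) = 0.1897
T >= 1 - 0.1897
T >= 0.8103

0.8103


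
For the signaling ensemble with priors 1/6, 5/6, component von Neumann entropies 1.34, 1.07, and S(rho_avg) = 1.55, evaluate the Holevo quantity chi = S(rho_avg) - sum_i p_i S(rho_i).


chi = S(rho) - sum_i p_i * S(rho_i)
Weighted entropy = 1/6 * 1.34 + 5/6 * 1.07
= 1.1150
chi = 1.55 - 1.1150
= 0.4350

0.4350


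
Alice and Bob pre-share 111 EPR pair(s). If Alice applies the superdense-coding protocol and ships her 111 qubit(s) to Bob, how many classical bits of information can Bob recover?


Superdense coding allows 2 classical bits per shared entangled pair.
111 pair(s) -> 2 * 111 = 222 classical bits

222


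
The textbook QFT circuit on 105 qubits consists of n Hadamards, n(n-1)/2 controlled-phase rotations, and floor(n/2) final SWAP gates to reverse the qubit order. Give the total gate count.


Hadamard gates: 105
Controlled rotations: n*(n-1)/2 = 105*104/2 = 5460
SWAP gates: floor(n/2) = floor(105/2) = 52
Total = 105 + 5460 + 52
= 5617

5617


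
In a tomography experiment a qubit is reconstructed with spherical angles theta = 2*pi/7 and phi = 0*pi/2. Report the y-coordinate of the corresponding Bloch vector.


theta = 0.8976, phi = 0.0000
r_y = sin(theta)*sin(phi) = 0.7818 * 0.0000
r_y = 0.0000

0.0000


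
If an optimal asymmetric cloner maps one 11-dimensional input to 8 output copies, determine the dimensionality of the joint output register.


Output space = H^(tensor 8) where dim(H) = 11
dim = 11^8
= 121 (after 2 factors)
= 1331 (after 3 factors)
= 14641 (after 4 factors)
= 161051 (after 5 factors)
= 1771561 (after 6 factors)
= 19487171 (after 7 factors)
= 214358881 (after 8 factors)
= 214358881

214358881


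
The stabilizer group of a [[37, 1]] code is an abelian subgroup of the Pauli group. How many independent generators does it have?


For an [[n,k]] stabilizer code:
Number of stabilizer generators = n - k
= 37 - 1
= 36

36


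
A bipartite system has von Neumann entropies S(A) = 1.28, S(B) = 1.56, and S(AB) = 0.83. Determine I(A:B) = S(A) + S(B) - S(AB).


I(A:B) = S(A) + S(B) - S(AB)
= 1.28 + 1.56 - 0.83
= 2.0100

2.0100


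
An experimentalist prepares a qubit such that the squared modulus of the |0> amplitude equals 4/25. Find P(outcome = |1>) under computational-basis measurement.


|alpha|^2 = 4/25 = 0.1600
|beta|^2 = 1 - 4/25 = 21/25 = 0.8400
P(|1>) = |beta|^2 = 0.8400

0.8400


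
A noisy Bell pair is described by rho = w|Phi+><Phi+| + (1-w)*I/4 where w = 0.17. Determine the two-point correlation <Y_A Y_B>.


|Phi+> = (|00> + |11>)/sqrt(2)
For the pure Bell state, <Y_A Y_B> = -1 (Bell-state Pauli correlator).
The maximally-mixed part I/4 has tr(I/4 * P tensor P) = 0 for any traceless Pauli P.
So <Y_A Y_B>_rho = w * (-1) + (1 - w) * 0
= 0.17 * (-1)
= -0.1700

-0.1700


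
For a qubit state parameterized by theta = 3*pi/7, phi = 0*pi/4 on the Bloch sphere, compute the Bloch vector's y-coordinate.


theta = 1.3464, phi = 0.0000
r_y = sin(theta)*sin(phi) = 0.9749 * 0.0000
r_y = 0.0000

0.0000


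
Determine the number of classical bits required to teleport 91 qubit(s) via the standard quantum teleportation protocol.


Quantum teleportation requires 2 classical bits per qubit teleported.
91 qubit(s) -> 2 * 91 = 182 classical bits

182


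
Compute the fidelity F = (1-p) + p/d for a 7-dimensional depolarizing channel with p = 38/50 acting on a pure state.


F = (1-p) + p/d
= (1 - 0.7600) + 0.7600/7
= 0.2400 + 0.1086
= 0.3486

0.3486


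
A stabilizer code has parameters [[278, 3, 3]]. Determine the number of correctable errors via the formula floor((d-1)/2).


Code parameters: [[278, 3, 3]], distance d = 3.
Number of correctable errors = floor((d-1)/2)
= floor((3 - 1)/2)
= floor(2/2)
= 1

1


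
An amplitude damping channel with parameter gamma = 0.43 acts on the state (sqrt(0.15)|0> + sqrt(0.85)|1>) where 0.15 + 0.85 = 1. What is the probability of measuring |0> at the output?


For amplitude damping with parameter gamma on state sqrt(a)|0> + sqrt(b)|1>:
alpha^2 = 0.15, beta^2 = 0.85
P(|0>) = alpha^2 + gamma * beta^2
= 0.15 + 0.43 * 0.85
= 0.15 + 0.3655
= 0.5155

0.5155


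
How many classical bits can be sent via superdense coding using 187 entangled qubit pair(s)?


Superdense coding allows 2 classical bits per shared entangled pair.
187 pair(s) -> 2 * 187 = 374 classical bits

374


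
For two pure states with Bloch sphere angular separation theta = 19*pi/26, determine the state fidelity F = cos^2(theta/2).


For states separated by angle theta on Bloch sphere:
F = cos^2(theta/2)
theta = 19*pi/26 = 2.2958
theta/2 = 1.1479
cos(theta/2) = 0.4104
F = 0.1684

0.1684


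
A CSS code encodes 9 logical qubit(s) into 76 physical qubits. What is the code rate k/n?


Code rate R = k/n
= 9/76
= 0.1184

0.1184


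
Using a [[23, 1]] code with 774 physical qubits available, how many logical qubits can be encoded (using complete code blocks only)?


Each code block uses 23 physical qubits for 1 logical qubit(s).
Number of complete blocks = floor(774 / 23) = 33
Logical qubits = 33 * 1
= 33

33


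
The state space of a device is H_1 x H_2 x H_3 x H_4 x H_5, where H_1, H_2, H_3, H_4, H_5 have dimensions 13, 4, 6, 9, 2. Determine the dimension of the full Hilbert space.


dim(H_1 x H_2 x H_3 x H_4 x H_5) = 13 * 4 * 6 * 9 * 2
= 52 * 6 * 9 * 2
= 312 * 9 * 2
= 2808 * 2
= 5616

5616


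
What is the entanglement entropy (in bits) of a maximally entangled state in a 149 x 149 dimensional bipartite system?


For a maximally entangled state in d x d:
S = log2(d) = log2(149)
= 7.2192

7.2192


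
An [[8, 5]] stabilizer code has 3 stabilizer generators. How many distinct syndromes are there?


Each stabilizer generator gives a binary (+1 or -1) measurement outcome.
With 3 independent generators:
Total syndromes = 2^3
= 8

8


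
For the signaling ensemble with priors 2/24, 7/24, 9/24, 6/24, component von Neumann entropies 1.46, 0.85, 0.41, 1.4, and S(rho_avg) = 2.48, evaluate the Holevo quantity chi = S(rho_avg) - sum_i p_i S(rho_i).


chi = S(rho) - sum_i p_i * S(rho_i)
Weighted entropy = 2/24 * 1.46 + 7/24 * 0.85 + 9/24 * 0.41 + 6/24 * 1.4
= 0.8733
chi = 2.48 - 0.8733
= 1.6067

1.6067


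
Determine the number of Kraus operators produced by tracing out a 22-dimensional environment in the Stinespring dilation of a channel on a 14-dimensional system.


Tracing out the environment in an orthonormal basis {|i>_E} gives Kraus operators K_i = <i|_E U |0>_E.
Number of Kraus operators = dim(H_env) = d_env
= 22

22


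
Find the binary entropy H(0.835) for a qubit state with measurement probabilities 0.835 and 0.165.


S = -p*log2(p) - (1-p)*log2(1-p)
p = 0.8350, 1-p = 0.1650
= -0.8350 * log2(0.8350) - 0.1650 * log2(0.1650)
= -(-0.2172) - (-0.4289)
= 0.6461

0.6461


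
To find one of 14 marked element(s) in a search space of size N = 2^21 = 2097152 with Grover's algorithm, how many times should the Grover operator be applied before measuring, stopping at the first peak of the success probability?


After j Grover iterations the success probability is P(j) = sin^2((2j+1)*theta), where sin(theta) = sqrt(k/N).
N = 2^21 = 2097152, k = 14
sin(theta) = sqrt(k/N) = 0.002583741515
theta = arcsin(sqrt(k/N)) = 0.002583744389 rad
P(j) reaches its first maximum when (2j+1)*theta is as close as possible to pi/2, i.e. j = round(pi/(4*theta) - 1/2).
pi/(4*theta) - 1/2 = 303.4767
(For comparison, the common estimate pi/4 * sqrt(N/k) = 303.9771; the exact maximiser is used here.)
Optimal iterations = 303

303


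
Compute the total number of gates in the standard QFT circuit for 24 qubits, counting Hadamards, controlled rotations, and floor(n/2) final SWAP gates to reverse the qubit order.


Hadamard gates: 24
Controlled rotations: n*(n-1)/2 = 24*23/2 = 276
SWAP gates: floor(n/2) = floor(24/2) = 12
Total = 24 + 276 + 12
= 312

312


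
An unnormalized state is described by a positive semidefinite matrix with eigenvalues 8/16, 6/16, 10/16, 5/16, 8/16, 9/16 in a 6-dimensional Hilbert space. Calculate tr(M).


tr(M) = sum of eigenvalues
= 8/16 + 6/16 + 10/16 + 5/16 + 8/16 + 9/16
= 46/16
= 2.8750

2.8750


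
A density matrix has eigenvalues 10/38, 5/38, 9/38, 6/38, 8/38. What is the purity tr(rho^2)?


tr(rho^2) = sum of eigenvalues squared
= (10/38)^2 + (5/38)^2 + (9/38)^2 + (6/38)^2 + (8/38)^2
= (100 + 25 + 81 + 36 + 64) / 1444
= 306/1444
= 0.2119

0.2119


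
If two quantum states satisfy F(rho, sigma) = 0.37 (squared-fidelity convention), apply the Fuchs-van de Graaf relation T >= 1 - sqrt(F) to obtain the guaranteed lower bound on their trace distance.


Fuchs-van de Graaf (squared-fidelity convention): 1 - sqrt(F) <= T <= sqrt(1 - F).
Lower bound: T >= 1 - sqrt(F)
sqrt(F) = sqrt(0.37) = 0.6083
T >= 1 - 0.6083
T >= 0.3917

0.3917


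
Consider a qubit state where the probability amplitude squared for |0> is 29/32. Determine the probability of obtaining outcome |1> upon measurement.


|alpha|^2 = 29/32 = 0.9062
|beta|^2 = 1 - 29/32 = 3/32 = 0.0938
P(|1>) = |beta|^2 = 0.0938

0.0938


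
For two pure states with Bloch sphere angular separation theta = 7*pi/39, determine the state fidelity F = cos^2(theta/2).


For states separated by angle theta on Bloch sphere:
F = cos^2(theta/2)
theta = 7*pi/39 = 0.5639
theta/2 = 0.2819
cos(theta/2) = 0.9605
F = 0.9226

0.9226


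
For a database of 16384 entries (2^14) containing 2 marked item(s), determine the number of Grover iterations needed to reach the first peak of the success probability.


After j Grover iterations the success probability is P(j) = sin^2((2j+1)*theta), where sin(theta) = sqrt(k/N).
N = 2^14 = 16384, k = 2
sin(theta) = sqrt(k/N) = 0.01104854346
theta = arcsin(sqrt(k/N)) = 0.01104876825 rad
P(j) reaches its first maximum when (2j+1)*theta is as close as possible to pi/2, i.e. j = round(pi/(4*theta) - 1/2).
pi/(4*theta) - 1/2 = 70.5847
(For comparison, the common estimate pi/4 * sqrt(N/k) = 71.0861; the exact maximiser is used here.)
Optimal iterations = 71

71


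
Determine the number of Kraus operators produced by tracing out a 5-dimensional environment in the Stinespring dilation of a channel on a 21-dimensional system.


Tracing out the environment in an orthonormal basis {|i>_E} gives Kraus operators K_i = <i|_E U |0>_E.
Number of Kraus operators = dim(H_env) = d_env
= 5

5


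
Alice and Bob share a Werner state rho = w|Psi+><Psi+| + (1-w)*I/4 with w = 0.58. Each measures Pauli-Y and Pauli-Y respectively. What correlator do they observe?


|Psi+> = (|01> + |10>)/sqrt(2)
For the pure Bell state, <Y_A Y_B> = +1 (Bell-state Pauli correlator).
The maximally-mixed part I/4 has tr(I/4 * P tensor P) = 0 for any traceless Pauli P.
So <Y_A Y_B>_rho = w * (+1) + (1 - w) * 0
= 0.58 * (+1)
= 0.5800

0.5800


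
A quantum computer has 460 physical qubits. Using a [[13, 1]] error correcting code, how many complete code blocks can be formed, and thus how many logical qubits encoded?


Each code block uses 13 physical qubits for 1 logical qubit(s).
Number of complete blocks = floor(460 / 13) = 35
Logical qubits = 35 * 1
= 35

35


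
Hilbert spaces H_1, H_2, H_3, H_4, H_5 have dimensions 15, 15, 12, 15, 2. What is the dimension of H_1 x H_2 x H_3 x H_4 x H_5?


dim(H_1 x H_2 x H_3 x H_4 x H_5) = 15 * 15 * 12 * 15 * 2
= 225 * 12 * 15 * 2
= 2700 * 15 * 2
= 40500 * 2
= 81000

81000


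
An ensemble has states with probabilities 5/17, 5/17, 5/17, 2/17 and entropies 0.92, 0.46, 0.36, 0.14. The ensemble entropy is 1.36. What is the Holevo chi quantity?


chi = S(rho) - sum_i p_i * S(rho_i)
Weighted entropy = 5/17 * 0.92 + 5/17 * 0.46 + 5/17 * 0.36 + 2/17 * 0.14
= 0.5282
chi = 1.36 - 0.5282
= 0.8318

0.8318


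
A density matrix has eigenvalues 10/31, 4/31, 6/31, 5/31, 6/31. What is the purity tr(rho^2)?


tr(rho^2) = sum of eigenvalues squared
= (10/31)^2 + (4/31)^2 + (6/31)^2 + (5/31)^2 + (6/31)^2
= (100 + 16 + 36 + 25 + 36) / 961
= 213/961
= 0.2216

0.2216


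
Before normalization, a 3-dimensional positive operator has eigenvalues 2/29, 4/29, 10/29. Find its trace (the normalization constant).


tr(M) = sum of eigenvalues
= 2/29 + 4/29 + 10/29
= 16/29
= 0.5517

0.5517


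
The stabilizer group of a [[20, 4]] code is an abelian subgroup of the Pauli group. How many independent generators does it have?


For an [[n,k]] stabilizer code:
Number of stabilizer generators = n - k
= 20 - 4
= 16

16


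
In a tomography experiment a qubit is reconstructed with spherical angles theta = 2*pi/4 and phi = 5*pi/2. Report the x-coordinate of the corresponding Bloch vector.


theta = 1.5708, phi = 7.8540
r_x = sin(theta)*cos(phi) = 1.0000 * 0.0000
r_x = 0.0000

0.0000


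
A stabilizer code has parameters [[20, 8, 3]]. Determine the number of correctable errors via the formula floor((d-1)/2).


Code parameters: [[20, 8, 3]], distance d = 3.
Number of correctable errors = floor((d-1)/2)
= floor((3 - 1)/2)
= floor(2/2)
= 1

1


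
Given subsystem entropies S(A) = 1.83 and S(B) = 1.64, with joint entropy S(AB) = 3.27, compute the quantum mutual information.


I(A:B) = S(A) + S(B) - S(AB)
= 1.83 + 1.64 - 3.27
= 0.2000

0.2000


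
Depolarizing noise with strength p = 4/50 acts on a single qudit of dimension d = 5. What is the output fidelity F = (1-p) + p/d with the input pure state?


F = (1-p) + p/d
= (1 - 0.0800) + 0.0800/5
= 0.9200 + 0.0160
= 0.9360

0.9360


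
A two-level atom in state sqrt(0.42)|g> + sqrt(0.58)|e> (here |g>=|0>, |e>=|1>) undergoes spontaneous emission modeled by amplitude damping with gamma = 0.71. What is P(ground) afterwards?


For amplitude damping with parameter gamma on state sqrt(a)|0> + sqrt(b)|1>:
alpha^2 = 0.42, beta^2 = 0.58
P(|0>) = alpha^2 + gamma * beta^2
= 0.42 + 0.71 * 0.58
= 0.42 + 0.4118
= 0.8318

0.8318


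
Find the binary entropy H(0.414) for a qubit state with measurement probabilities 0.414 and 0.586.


S = -p*log2(p) - (1-p)*log2(1-p)
p = 0.4140, 1-p = 0.5860
= -0.4140 * log2(0.4140) - 0.5860 * log2(0.5860)
= -(-0.5267) - (-0.4518)
= 0.9786

0.9786


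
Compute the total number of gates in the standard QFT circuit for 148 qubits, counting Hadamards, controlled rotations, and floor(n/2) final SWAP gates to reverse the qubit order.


Hadamard gates: 148
Controlled rotations: n*(n-1)/2 = 148*147/2 = 10878
SWAP gates: floor(n/2) = floor(148/2) = 74
Total = 148 + 10878 + 74
= 11100

11100


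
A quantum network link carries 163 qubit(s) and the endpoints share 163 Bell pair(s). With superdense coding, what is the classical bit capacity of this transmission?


Superdense coding allows 2 classical bits per shared entangled pair.
163 pair(s) -> 2 * 163 = 326 classical bits

326


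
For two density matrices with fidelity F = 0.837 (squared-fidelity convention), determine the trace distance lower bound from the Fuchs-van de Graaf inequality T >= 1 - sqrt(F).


Fuchs-van de Graaf (squared-fidelity convention): 1 - sqrt(F) <= T <= sqrt(1 - F).
Lower bound: T >= 1 - sqrt(F)
sqrt(F) = sqrt(0.837) = 0.9149
T >= 1 - 0.9149
T >= 0.0851

0.0851


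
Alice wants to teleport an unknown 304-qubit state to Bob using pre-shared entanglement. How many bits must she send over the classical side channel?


Quantum teleportation requires 2 classical bits per qubit teleported.
304 qubit(s) -> 2 * 304 = 608 classical bits

608


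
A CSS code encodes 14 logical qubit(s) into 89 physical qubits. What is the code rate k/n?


Code rate R = k/n
= 14/89
= 0.1573

0.1573


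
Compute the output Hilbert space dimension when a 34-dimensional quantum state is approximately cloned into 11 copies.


Output space = H^(tensor 11) where dim(H) = 34
dim = 34^11
= 1156 (after 2 factors)
= 39304 (after 3 factors)
= 1336336 (after 4 factors)
= 45435424 (after 5 factors)
= 1544804416 (after 6 factors)
= 52523350144 (after 7 factors)
= 1785793904896 (after 8 factors)
= 60716992766464 (after 9 factors)
= 2064377754059776 (after 10 factors)
= 70188843638032384 (after 11 factors)
= 70188843638032384

70188843638032384


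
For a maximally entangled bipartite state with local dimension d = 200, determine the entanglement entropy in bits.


For a maximally entangled state in d x d:
S = log2(d) = log2(200)
= 7.6439

7.6439


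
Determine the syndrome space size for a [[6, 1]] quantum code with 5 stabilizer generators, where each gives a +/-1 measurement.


Each stabilizer generator gives a binary (+1 or -1) measurement outcome.
With 5 independent generators:
Total syndromes = 2^5
= 32

32


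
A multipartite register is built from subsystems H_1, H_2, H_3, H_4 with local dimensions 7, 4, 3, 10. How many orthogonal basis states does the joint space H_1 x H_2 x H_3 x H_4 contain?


dim(H_1 x H_2 x H_3 x H_4) = 7 * 4 * 3 * 10
= 28 * 3 * 10
= 84 * 10
= 840

840


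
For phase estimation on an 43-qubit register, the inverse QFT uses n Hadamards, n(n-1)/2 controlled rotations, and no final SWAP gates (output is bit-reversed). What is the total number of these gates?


Hadamard gates: 43
Controlled rotations: n*(n-1)/2 = 43*42/2 = 903
SWAP gates: 0 (omitted)
Total = 43 + 903
= 946

946


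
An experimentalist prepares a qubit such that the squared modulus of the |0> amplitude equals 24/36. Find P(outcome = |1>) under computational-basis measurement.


|alpha|^2 = 24/36 = 0.6667
|beta|^2 = 1 - 24/36 = 12/36 = 0.3333
P(|1>) = |beta|^2 = 0.3333

0.3333


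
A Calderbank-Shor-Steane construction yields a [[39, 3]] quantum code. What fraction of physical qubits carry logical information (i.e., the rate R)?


Code rate R = k/n
= 3/39
= 0.0769

0.0769


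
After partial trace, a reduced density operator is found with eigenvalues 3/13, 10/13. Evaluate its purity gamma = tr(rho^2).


tr(rho^2) = sum of eigenvalues squared
= (3/13)^2 + (10/13)^2
= (9 + 100) / 169
= 109/169
= 0.6450

0.6450


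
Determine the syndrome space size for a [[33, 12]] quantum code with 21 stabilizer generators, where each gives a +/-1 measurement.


Each stabilizer generator gives a binary (+1 or -1) measurement outcome.
With 21 independent generators:
Total syndromes = 2^21
= 2097152

2097152


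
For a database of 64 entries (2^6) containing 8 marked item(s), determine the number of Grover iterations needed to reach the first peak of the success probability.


After j Grover iterations the success probability is P(j) = sin^2((2j+1)*theta), where sin(theta) = sqrt(k/N).
N = 2^6 = 64, k = 8
sin(theta) = sqrt(k/N) = 0.3535533906
theta = arcsin(sqrt(k/N)) = 0.3613671239 rad
P(j) reaches its first maximum when (2j+1)*theta is as close as possible to pi/2, i.e. j = round(pi/(4*theta) - 1/2).
pi/(4*theta) - 1/2 = 1.6734
(For comparison, the common estimate pi/4 * sqrt(N/k) = 2.2214; the exact maximiser is used here.)
Optimal iterations = 2

2


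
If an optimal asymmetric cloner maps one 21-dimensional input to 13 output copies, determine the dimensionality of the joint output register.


Output space = H^(tensor 13) where dim(H) = 21
dim = 21^13
= 441 (after 2 factors)
= 9261 (after 3 factors)
= 194481 (after 4 factors)
= 4084101 (after 5 factors)
= 85766121 (after 6 factors)
= 1801088541 (after 7 factors)
= 37822859361 (after 8 factors)
= 794280046581 (after 9 factors)
= 16679880978201 (after 10 factors)
= 350277500542221 (after 11 factors)
= 7355827511386641 (after 12 factors)
= 154472377739119461 (after 13 factors)
= 154472377739119461

154472377739119461


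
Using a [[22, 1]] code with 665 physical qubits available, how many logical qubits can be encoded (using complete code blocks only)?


Each code block uses 22 physical qubits for 1 logical qubit(s).
Number of complete blocks = floor(665 / 22) = 30
Logical qubits = 30 * 1
= 30

30


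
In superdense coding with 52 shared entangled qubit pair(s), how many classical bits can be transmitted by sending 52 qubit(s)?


Superdense coding allows 2 classical bits per shared entangled pair.
52 pair(s) -> 2 * 52 = 104 classical bits

104


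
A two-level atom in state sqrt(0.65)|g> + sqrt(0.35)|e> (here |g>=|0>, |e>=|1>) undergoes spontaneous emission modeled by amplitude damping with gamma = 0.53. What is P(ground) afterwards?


For amplitude damping with parameter gamma on state sqrt(a)|0> + sqrt(b)|1>:
alpha^2 = 0.65, beta^2 = 0.35
P(|0>) = alpha^2 + gamma * beta^2
= 0.65 + 0.53 * 0.35
= 0.65 + 0.1855
= 0.8355

0.8355


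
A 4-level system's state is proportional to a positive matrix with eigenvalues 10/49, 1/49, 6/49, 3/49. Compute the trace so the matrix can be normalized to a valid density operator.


tr(M) = sum of eigenvalues
= 10/49 + 1/49 + 6/49 + 3/49
= 20/49
= 0.4082

0.4082


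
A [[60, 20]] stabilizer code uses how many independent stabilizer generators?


For an [[n,k]] stabilizer code:
Number of stabilizer generators = n - k
= 60 - 20
= 40

40


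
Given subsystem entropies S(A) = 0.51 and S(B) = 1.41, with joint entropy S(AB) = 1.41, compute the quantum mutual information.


I(A:B) = S(A) + S(B) - S(AB)
= 0.51 + 1.41 - 1.41
= 0.5100

0.5100


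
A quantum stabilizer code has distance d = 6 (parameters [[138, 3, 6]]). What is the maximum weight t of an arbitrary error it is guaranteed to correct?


Code parameters: [[138, 3, 6]], distance d = 6.
Number of correctable errors = floor((d-1)/2)
= floor((6 - 1)/2)
= floor(5/2)
= 2

2


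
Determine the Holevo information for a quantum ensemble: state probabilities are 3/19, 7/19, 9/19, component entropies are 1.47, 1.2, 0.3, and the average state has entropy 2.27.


chi = S(rho) - sum_i p_i * S(rho_i)
Weighted entropy = 3/19 * 1.47 + 7/19 * 1.2 + 9/19 * 0.3
= 0.8163
chi = 2.27 - 0.8163
= 1.4537

1.4537


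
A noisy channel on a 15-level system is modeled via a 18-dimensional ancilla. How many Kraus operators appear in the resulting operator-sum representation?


Tracing out the environment in an orthonormal basis {|i>_E} gives Kraus operators K_i = <i|_E U |0>_E.
Number of Kraus operators = dim(H_env) = d_env
= 18

18


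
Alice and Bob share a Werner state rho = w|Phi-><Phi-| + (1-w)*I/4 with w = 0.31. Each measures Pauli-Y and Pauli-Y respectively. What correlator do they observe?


|Phi-> = (|00> - |11>)/sqrt(2)
For the pure Bell state, <Y_A Y_B> = +1 (Bell-state Pauli correlator).
The maximally-mixed part I/4 has tr(I/4 * P tensor P) = 0 for any traceless Pauli P.
So <Y_A Y_B>_rho = w * (+1) + (1 - w) * 0
= 0.31 * (+1)
= 0.3100

0.3100


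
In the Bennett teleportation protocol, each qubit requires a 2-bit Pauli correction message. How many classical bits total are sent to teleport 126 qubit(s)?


Quantum teleportation requires 2 classical bits per qubit teleported.
126 qubit(s) -> 2 * 126 = 252 classical bits

252


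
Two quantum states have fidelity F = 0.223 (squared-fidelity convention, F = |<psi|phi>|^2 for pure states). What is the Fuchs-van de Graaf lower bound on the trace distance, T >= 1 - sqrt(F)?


Fuchs-van de Graaf (squared-fidelity convention): 1 - sqrt(F) <= T <= sqrt(1 - F).
Lower bound: T >= 1 - sqrt(F)
sqrt(F) = sqrt(0.223) = 0.4722
T >= 1 - 0.4722
T >= 0.5278

0.5278


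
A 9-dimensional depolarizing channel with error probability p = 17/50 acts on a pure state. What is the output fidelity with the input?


F = (1-p) + p/d
= (1 - 0.3400) + 0.3400/9
= 0.6600 + 0.0378
= 0.6978

0.6978


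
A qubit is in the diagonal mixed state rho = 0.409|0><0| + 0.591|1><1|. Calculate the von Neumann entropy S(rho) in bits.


S = -p*log2(p) - (1-p)*log2(1-p)
p = 0.4090, 1-p = 0.5910
= -0.4090 * log2(0.4090) - 0.5910 * log2(0.5910)
= -(-0.5275) - (-0.4484)
= 0.9760

0.9760


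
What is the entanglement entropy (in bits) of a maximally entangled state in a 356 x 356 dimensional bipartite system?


For a maximally entangled state in d x d:
S = log2(d) = log2(356)
= 8.4757

8.4757


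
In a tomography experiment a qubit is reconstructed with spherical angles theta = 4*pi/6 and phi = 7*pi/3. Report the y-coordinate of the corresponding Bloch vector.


theta = 2.0944, phi = 7.3304
r_y = sin(theta)*sin(phi) = 0.8660 * 0.8660
r_y = 0.7500

0.7500


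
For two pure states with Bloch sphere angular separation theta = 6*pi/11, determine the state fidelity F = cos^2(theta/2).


For states separated by angle theta on Bloch sphere:
F = cos^2(theta/2)
theta = 6*pi/11 = 1.7136
theta/2 = 0.8568
cos(theta/2) = 0.6549
F = 0.4288

0.4288


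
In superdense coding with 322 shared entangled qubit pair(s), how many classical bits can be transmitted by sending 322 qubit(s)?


Superdense coding allows 2 classical bits per shared entangled pair.
322 pair(s) -> 2 * 322 = 644 classical bits

644


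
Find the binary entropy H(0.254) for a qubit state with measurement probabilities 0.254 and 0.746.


S = -p*log2(p) - (1-p)*log2(1-p)
p = 0.2540, 1-p = 0.7460
= -0.2540 * log2(0.2540) - 0.7460 * log2(0.7460)
= -(-0.5022) - (-0.3154)
= 0.8176

0.8176


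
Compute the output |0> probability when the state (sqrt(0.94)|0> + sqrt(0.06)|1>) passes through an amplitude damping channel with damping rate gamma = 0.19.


For amplitude damping with parameter gamma on state sqrt(a)|0> + sqrt(b)|1>:
alpha^2 = 0.94, beta^2 = 0.06
P(|0>) = alpha^2 + gamma * beta^2
= 0.94 + 0.19 * 0.06
= 0.94 + 0.0114
= 0.9514

0.9514


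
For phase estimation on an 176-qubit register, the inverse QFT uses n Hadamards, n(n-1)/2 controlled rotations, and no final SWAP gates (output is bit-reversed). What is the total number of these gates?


Hadamard gates: 176
Controlled rotations: n*(n-1)/2 = 176*175/2 = 15400
SWAP gates: 0 (omitted)
Total = 176 + 15400
= 15576

15576


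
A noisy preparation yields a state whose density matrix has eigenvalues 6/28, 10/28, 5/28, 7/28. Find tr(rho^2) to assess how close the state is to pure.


tr(rho^2) = sum of eigenvalues squared
= (6/28)^2 + (10/28)^2 + (5/28)^2 + (7/28)^2
= (36 + 100 + 25 + 49) / 784
= 210/784
= 0.2679

0.2679


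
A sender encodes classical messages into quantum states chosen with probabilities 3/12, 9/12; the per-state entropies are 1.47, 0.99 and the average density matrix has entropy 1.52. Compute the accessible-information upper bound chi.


chi = S(rho) - sum_i p_i * S(rho_i)
Weighted entropy = 3/12 * 1.47 + 9/12 * 0.99
= 1.1100
chi = 1.52 - 1.1100
= 0.4100

0.4100


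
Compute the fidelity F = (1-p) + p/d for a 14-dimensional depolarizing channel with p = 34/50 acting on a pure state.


F = (1-p) + p/d
= (1 - 0.6800) + 0.6800/14
= 0.3200 + 0.0486
= 0.3686

0.3686


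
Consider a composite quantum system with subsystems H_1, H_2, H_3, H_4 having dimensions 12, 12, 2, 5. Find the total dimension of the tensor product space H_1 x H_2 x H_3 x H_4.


dim(H_1 x H_2 x H_3 x H_4) = 12 * 12 * 2 * 5
= 144 * 2 * 5
= 288 * 5
= 1440

1440


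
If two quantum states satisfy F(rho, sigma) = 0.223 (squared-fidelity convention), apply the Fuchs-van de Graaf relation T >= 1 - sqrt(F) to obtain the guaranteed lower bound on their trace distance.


Fuchs-van de Graaf (squared-fidelity convention): 1 - sqrt(F) <= T <= sqrt(1 - F).
Lower bound: T >= 1 - sqrt(F)
sqrt(F) = sqrt(0.223) = 0.4722
T >= 1 - 0.4722
T >= 0.5278

0.5278


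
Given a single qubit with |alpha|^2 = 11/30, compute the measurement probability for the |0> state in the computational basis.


|alpha|^2 = 11/30 = 0.3667
|beta|^2 = 1 - 11/30 = 19/30 = 0.6333
P(|0>) = |alpha|^2 = 0.3667

0.3667


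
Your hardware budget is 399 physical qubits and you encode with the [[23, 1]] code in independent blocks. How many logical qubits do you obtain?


Each code block uses 23 physical qubits for 1 logical qubit(s).
Number of complete blocks = floor(399 / 23) = 17
Logical qubits = 17 * 1
= 17

17


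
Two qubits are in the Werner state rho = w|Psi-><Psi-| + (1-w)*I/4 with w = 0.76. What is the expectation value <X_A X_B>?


|Psi-> = (|01> - |10>)/sqrt(2)
For the pure Bell state, <X_A X_B> = -1 (Bell-state Pauli correlator).
The maximally-mixed part I/4 has tr(I/4 * P tensor P) = 0 for any traceless Pauli P.
So <X_A X_B>_rho = w * (-1) + (1 - w) * 0
= 0.76 * (-1)
= -0.7600

-0.7600


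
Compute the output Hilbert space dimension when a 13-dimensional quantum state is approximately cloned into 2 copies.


Output space = H^(tensor 2) where dim(H) = 13
dim = 13^2
= 169

169


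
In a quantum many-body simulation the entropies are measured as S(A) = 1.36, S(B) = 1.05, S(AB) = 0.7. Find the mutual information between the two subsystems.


I(A:B) = S(A) + S(B) - S(AB)
= 1.36 + 1.05 - 0.7
= 1.7100

1.7100


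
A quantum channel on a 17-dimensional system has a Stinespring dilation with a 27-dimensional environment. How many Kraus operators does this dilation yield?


Tracing out the environment in an orthonormal basis {|i>_E} gives Kraus operators K_i = <i|_E U |0>_E.
Number of Kraus operators = dim(H_env) = d_env
= 27

27


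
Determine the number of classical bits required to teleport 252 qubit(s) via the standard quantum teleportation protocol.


Quantum teleportation requires 2 classical bits per qubit teleported.
252 qubit(s) -> 2 * 252 = 504 classical bits

504


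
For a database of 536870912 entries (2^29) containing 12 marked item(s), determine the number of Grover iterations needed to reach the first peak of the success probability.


After j Grover iterations the success probability is P(j) = sin^2((2j+1)*theta), where sin(theta) = sqrt(k/N).
N = 2^29 = 536870912, k = 12
sin(theta) = sqrt(k/N) = 0.0001495049892
theta = arcsin(sqrt(k/N)) = 0.0001495049897 rad
P(j) reaches its first maximum when (2j+1)*theta is as close as possible to pi/2, i.e. j = round(pi/(4*theta) - 1/2).
pi/(4*theta) - 1/2 = 5252.8241
(For comparison, the common estimate pi/4 * sqrt(N/k) = 5253.3241; the exact maximiser is used here.)
Optimal iterations = 5253

5253


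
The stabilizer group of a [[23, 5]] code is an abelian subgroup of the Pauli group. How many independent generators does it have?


For an [[n,k]] stabilizer code:
Number of stabilizer generators = n - k
= 23 - 5
= 18

18
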